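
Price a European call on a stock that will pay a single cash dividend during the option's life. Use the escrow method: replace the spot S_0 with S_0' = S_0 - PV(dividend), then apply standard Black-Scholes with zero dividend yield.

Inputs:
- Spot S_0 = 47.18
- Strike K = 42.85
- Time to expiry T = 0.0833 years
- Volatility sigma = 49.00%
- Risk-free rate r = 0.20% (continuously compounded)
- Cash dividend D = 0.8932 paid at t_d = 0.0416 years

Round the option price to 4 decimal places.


PV(D) = D * exp(-r * t_d) = 0.8932 * 0.99991680 = 0.89312569
S_0' = S_0 - PV(D) = 47.1800 - 0.89312569 = 46.28687431
d1 = (ln(S_0'/K) + (r + sigma^2/2)*T) / (sigma*sqrt(T)) = 0.61743736
d2 = d1 - sigma*sqrt(T) = 0.47601483
exp(-rT) = 0.99983341
N(d1) = 0.73152686; N(d2) = 0.68296809
C = S_0' * N(d1) - K * exp(-rT) * N(d2) = 46.28687431 * 0.73152686 - 42.8500 * 0.99983341 * 0.68296809 = 4.5998

Answer: Price = 4.5998


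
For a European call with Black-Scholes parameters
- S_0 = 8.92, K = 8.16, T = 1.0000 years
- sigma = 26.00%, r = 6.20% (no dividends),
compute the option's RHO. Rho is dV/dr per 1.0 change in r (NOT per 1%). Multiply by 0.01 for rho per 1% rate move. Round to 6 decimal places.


d1 = 0.7109683754; d2 = 0.4509683754
phi(d1) = 0.3098470319; exp(-qT) = 1.0000000000; exp(-rT) = 0.9398828868
N(d2) = 0.6739938291
Rho = K*T*exp(-rT)*N(d2) = 8.1600 * 1.0000 * 0.9398828868 * 0.6739938291 = 5.169158

Answer: Rho = 5.169158


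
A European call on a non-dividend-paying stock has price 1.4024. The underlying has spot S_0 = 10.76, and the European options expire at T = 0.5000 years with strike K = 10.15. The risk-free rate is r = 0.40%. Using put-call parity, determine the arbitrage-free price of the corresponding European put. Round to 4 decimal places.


Answer: Put price = 0.7721

Derivation:
Put-call parity: C - P = S_0 * exp(-qT) - K * exp(-rT).
S_0 * exp(-qT) = 10.7600 * 1.00000000 = 10.76000000
K * exp(-rT) = 10.1500 * 0.99800200 = 10.12972029
P = C - S*exp(-qT) + K*exp(-rT)
P = 1.4024 - 10.76000000 + 10.12972029 = 0.7721


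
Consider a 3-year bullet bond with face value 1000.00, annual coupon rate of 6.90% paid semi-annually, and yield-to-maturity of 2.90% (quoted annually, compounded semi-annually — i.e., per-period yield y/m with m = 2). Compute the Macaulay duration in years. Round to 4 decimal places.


Coupon per period c = face * coupon_rate / m = 34.500000
Periods per year m = 2; per-period yield y/m = 0.014500
Number of cashflows N = 6
Cashflows (t years, CF_t, discount factor 1/(1+y/m)^(m*t), PV):
  t = 0.5000: CF_t = 34.500000, DF = 0.985707, PV = 34.006900
  t = 1.0000: CF_t = 34.500000, DF = 0.971619, PV = 33.520848
  t = 1.5000: CF_t = 34.500000, DF = 0.957732, PV = 33.041742
  t = 2.0000: CF_t = 34.500000, DF = 0.944043, PV = 32.569485
  t = 2.5000: CF_t = 34.500000, DF = 0.930550, PV = 32.103977
  t = 3.0000: CF_t = 1034.500000, DF = 0.917250, PV = 948.895062
Price P = sum_t PV_t = 1114.138014
Macaulay numerator sum_t t * PV_t:
  t * PV_t at t = 0.5000: 17.003450
  t * PV_t at t = 1.0000: 33.520848
  t * PV_t at t = 1.5000: 49.562614
  t * PV_t at t = 2.0000: 65.138970
  t * PV_t at t = 2.5000: 80.259943
  t * PV_t at t = 3.0000: 2846.685187
Macaulay duration D = (sum_t t * PV_t) / P = 3092.171011 / 1114.138014 = 2.775393

Answer: Macaulay duration = 2.7754 years


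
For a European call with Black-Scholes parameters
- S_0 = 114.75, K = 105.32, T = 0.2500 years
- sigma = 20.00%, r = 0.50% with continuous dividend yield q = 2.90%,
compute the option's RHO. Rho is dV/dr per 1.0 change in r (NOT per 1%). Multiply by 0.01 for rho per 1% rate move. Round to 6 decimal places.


Answer: Rho = 20.317847

Derivation:
d1 = 0.8475251431; d2 = 0.7475251431
phi(d1) = 0.2785694254; exp(-qT) = 0.9927762179; exp(-rT) = 0.9987507809
N(d2) = 0.7726266842
Rho = K*T*exp(-rT)*N(d2) = 105.3200 * 0.2500 * 0.9987507809 * 0.7726266842 = 20.317847


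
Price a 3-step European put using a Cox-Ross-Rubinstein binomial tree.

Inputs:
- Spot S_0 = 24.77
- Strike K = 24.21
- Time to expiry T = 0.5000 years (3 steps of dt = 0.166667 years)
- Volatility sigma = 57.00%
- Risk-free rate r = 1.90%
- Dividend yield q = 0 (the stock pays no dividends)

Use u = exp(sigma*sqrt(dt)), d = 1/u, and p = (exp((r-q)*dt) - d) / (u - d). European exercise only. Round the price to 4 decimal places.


Answer: Price = V(0,0) = 3.8280

Derivation:
dt = T/N = 0.166667
u = exp(sigma*sqrt(dt)) = 1.262005; d = 1/u = 0.792390
p = (exp((r-q)*dt) - d) / (u - d) = 0.448840
Discount per step: exp(-r*dt) = 0.996838
Stock lattice S(k, i) with i counting down-moves:
  k=0: S(0,0) = 24.7700
  k=1: S(1,0) = 31.2599; S(1,1) = 19.6275
  k=2: S(2,0) = 39.4501; S(2,1) = 24.7700; S(2,2) = 15.5526
  k=3: S(3,0) = 49.7862; S(3,1) = 31.2599; S(3,2) = 19.6275; S(3,3) = 12.3238
Terminal payoffs V(N, i) = max(K - S_T, 0):
  V(3,0) = 0.000000; V(3,1) = 0.000000; V(3,2) = 4.582499; V(3,3) = 11.886245
Backward induction: V(k, i) = exp(-r*dt) * [p * V(k+1, i) + (1-p) * V(k+1, i+1)].
  V(2,0) = exp(-r*dt) * [p*0.000000 + (1-p)*0.000000] = 0.000000
  V(2,1) = exp(-r*dt) * [p*0.000000 + (1-p)*4.582499] = 2.517707
  V(2,2) = exp(-r*dt) * [p*4.582499 + (1-p)*11.886245] = 8.580819
  V(1,0) = exp(-r*dt) * [p*0.000000 + (1-p)*2.517707] = 1.383273
  V(1,1) = exp(-r*dt) * [p*2.517707 + (1-p)*8.580819] = 5.840929
  V(0,0) = exp(-r*dt) * [p*1.383273 + (1-p)*5.840929] = 3.828016


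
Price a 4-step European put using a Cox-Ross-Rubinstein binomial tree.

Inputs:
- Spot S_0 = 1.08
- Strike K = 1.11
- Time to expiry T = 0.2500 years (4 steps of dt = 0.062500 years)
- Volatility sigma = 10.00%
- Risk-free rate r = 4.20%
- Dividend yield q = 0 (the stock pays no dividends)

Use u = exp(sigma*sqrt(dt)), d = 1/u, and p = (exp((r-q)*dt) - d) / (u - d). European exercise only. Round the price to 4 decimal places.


Answer: Price = V(0,0) = 0.0332

Derivation:
dt = T/N = 0.062500
u = exp(sigma*sqrt(dt)) = 1.025315; d = 1/u = 0.975310
p = (exp((r-q)*dt) - d) / (u - d) = 0.546314
Discount per step: exp(-r*dt) = 0.997378
Stock lattice S(k, i) with i counting down-moves:
  k=0: S(0,0) = 1.0800
  k=1: S(1,0) = 1.1073; S(1,1) = 1.0533
  k=2: S(2,0) = 1.1354; S(2,1) = 1.0800; S(2,2) = 1.0273
  k=3: S(3,0) = 1.1641; S(3,1) = 1.1073; S(3,2) = 1.0533; S(3,3) = 1.0020
  k=4: S(4,0) = 1.1936; S(4,1) = 1.1354; S(4,2) = 1.0800; S(4,3) = 1.0273; S(4,4) = 0.9772
Terminal payoffs V(N, i) = max(K - S_T, 0):
  V(4,0) = 0.000000; V(4,1) = 0.000000; V(4,2) = 0.030000; V(4,3) = 0.082672; V(4,4) = 0.132776
Backward induction: V(k, i) = exp(-r*dt) * [p * V(k+1, i) + (1-p) * V(k+1, i+1)].
  V(3,0) = exp(-r*dt) * [p*0.000000 + (1-p)*0.000000] = 0.000000
  V(3,1) = exp(-r*dt) * [p*0.000000 + (1-p)*0.030000] = 0.013575
  V(3,2) = exp(-r*dt) * [p*0.030000 + (1-p)*0.082672] = 0.053755
  V(3,3) = exp(-r*dt) * [p*0.082672 + (1-p)*0.132776] = 0.105127
  V(2,0) = exp(-r*dt) * [p*0.000000 + (1-p)*0.013575] = 0.006143
  V(2,1) = exp(-r*dt) * [p*0.013575 + (1-p)*0.053755] = 0.031721
  V(2,2) = exp(-r*dt) * [p*0.053755 + (1-p)*0.105127] = 0.076860
  V(1,0) = exp(-r*dt) * [p*0.006143 + (1-p)*0.031721] = 0.017701
  V(1,1) = exp(-r*dt) * [p*0.031721 + (1-p)*0.076860] = 0.052063
  V(0,0) = exp(-r*dt) * [p*0.017701 + (1-p)*0.052063] = 0.033203


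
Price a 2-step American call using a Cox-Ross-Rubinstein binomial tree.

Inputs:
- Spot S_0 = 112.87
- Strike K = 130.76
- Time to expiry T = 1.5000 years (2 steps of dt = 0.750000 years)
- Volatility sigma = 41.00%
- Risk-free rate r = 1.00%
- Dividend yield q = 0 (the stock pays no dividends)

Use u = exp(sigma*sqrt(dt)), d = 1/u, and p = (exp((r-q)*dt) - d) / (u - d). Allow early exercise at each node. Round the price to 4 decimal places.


dt = T/N = 0.750000
u = exp(sigma*sqrt(dt)) = 1.426281; d = 1/u = 0.701124
p = (exp((r-q)*dt) - d) / (u - d) = 0.422535
Discount per step: exp(-r*dt) = 0.992528
Stock lattice S(k, i) with i counting down-moves:
  k=0: S(0,0) = 112.8700
  k=1: S(1,0) = 160.9843; S(1,1) = 79.1359
  k=2: S(2,0) = 229.6089; S(2,1) = 112.8700; S(2,2) = 55.4841
Terminal payoffs V(N, i) = max(S_T - K, 0):
  V(2,0) = 98.848927; V(2,1) = 0.000000; V(2,2) = 0.000000
Backward induction: V(k, i) = exp(-r*dt) * [p * V(k+1, i) + (1-p) * V(k+1, i+1)]; then take max(V_cont, immediate exercise) for American.
  V(1,0) = exp(-r*dt) * [p*98.848927 + (1-p)*0.000000] = 41.455037; exercise = 30.224346; V(1,0) = max -> 41.455037
  V(1,1) = exp(-r*dt) * [p*0.000000 + (1-p)*0.000000] = 0.000000; exercise = 0.000000; V(1,1) = max -> 0.000000
  V(0,0) = exp(-r*dt) * [p*41.455037 + (1-p)*0.000000] = 17.385319; exercise = 0.000000; V(0,0) = max -> 17.385319

Answer: Price = V(0,0) = 17.3853


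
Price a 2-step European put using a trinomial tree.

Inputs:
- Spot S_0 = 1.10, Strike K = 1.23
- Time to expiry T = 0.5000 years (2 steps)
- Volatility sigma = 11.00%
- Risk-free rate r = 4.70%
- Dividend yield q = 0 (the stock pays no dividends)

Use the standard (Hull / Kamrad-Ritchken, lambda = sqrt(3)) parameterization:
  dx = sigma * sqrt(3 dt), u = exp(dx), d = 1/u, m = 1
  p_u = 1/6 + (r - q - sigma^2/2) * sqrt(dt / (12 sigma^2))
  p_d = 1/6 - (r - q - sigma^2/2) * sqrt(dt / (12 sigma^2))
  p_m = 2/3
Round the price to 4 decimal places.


Answer: Price = V(0,0) = 0.1063

Derivation:
dt = T/N = 0.250000; dx = sigma*sqrt(3*dt) = 0.095263
u = exp(dx) = 1.099948; d = 1/u = 0.909134
p_u = 0.220400, p_m = 0.666667, p_d = 0.112934
Discount per step: exp(-r*dt) = 0.988319
Stock lattice S(k, j) with j the centered position index:
  k=0: S(0,+0) = 1.1000
  k=1: S(1,-1) = 1.0000; S(1,+0) = 1.1000; S(1,+1) = 1.2099
  k=2: S(2,-2) = 0.9092; S(2,-1) = 1.0000; S(2,+0) = 1.1000; S(2,+1) = 1.2099; S(2,+2) = 1.3309
Terminal payoffs V(N, j) = max(K - S_T, 0):
  V(2,-2) = 0.320823; V(2,-1) = 0.229953; V(2,+0) = 0.130000; V(2,+1) = 0.020057; V(2,+2) = 0.000000
Backward induction: V(k, j) = exp(-r*dt) * [p_u * V(k+1, j+1) + p_m * V(k+1, j) + p_d * V(k+1, j-1)]
  V(1,-1) = exp(-r*dt) * [p_u*0.130000 + p_m*0.229953 + p_d*0.320823] = 0.215637
  V(1,+0) = exp(-r*dt) * [p_u*0.020057 + p_m*0.130000 + p_d*0.229953] = 0.115689
  V(1,+1) = exp(-r*dt) * [p_u*0.000000 + p_m*0.020057 + p_d*0.130000] = 0.027725
  V(0,+0) = exp(-r*dt) * [p_u*0.027725 + p_m*0.115689 + p_d*0.215637] = 0.106333


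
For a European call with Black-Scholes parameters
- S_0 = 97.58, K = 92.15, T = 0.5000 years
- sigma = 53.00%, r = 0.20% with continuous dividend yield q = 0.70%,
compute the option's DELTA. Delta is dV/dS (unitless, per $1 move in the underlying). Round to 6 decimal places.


Answer: Delta = 0.628413

Derivation:
d1 = 0.3334872218; d2 = -0.0412793722
phi(d1) = 0.3773638654; exp(-qT) = 0.9965061179; exp(-rT) = 0.9990004998
N(d1) = 0.6306167333
Delta = exp(-qT) * N(d1) = 0.9965061179 * 0.6306167333 = 0.628413


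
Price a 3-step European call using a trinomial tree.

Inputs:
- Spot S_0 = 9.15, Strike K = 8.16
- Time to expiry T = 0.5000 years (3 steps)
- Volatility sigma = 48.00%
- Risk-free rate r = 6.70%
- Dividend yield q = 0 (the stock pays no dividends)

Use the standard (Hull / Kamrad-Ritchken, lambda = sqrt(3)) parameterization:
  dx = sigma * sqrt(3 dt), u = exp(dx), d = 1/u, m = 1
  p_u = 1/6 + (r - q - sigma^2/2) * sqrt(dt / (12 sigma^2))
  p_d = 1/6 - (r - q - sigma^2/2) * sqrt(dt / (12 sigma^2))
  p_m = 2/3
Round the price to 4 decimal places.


Answer: Price = V(0,0) = 1.9033

Derivation:
dt = T/N = 0.166667; dx = sigma*sqrt(3*dt) = 0.339411
u = exp(dx) = 1.404121; d = 1/u = 0.712189
p_u = 0.154832, p_m = 0.666667, p_d = 0.178501
Discount per step: exp(-r*dt) = 0.988895
Stock lattice S(k, j) with j the centered position index:
  k=0: S(0,+0) = 9.1500
  k=1: S(1,-1) = 6.5165; S(1,+0) = 9.1500; S(1,+1) = 12.8477
  k=2: S(2,-2) = 4.6410; S(2,-1) = 6.5165; S(2,+0) = 9.1500; S(2,+1) = 12.8477; S(2,+2) = 18.0397
  k=3: S(3,-3) = 3.3053; S(3,-2) = 4.6410; S(3,-1) = 6.5165; S(3,+0) = 9.1500; S(3,+1) = 12.8477; S(3,+2) = 18.0397; S(3,+3) = 25.3300
Terminal payoffs V(N, j) = max(S_T - K, 0):
  V(3,-3) = 0.000000; V(3,-2) = 0.000000; V(3,-1) = 0.000000; V(3,+0) = 0.990000; V(3,+1) = 4.687704; V(3,+2) = 9.879727; V(3,+3) = 17.169954
Backward induction: V(k, j) = exp(-r*dt) * [p_u * V(k+1, j+1) + p_m * V(k+1, j) + p_d * V(k+1, j-1)]
  V(2,-2) = exp(-r*dt) * [p_u*0.000000 + p_m*0.000000 + p_d*0.000000] = 0.000000
  V(2,-1) = exp(-r*dt) * [p_u*0.990000 + p_m*0.000000 + p_d*0.000000] = 0.151582
  V(2,+0) = exp(-r*dt) * [p_u*4.687704 + p_m*0.990000 + p_d*0.000000] = 1.370420
  V(2,+1) = exp(-r*dt) * [p_u*9.879727 + p_m*4.687704 + p_d*0.990000] = 4.777902
  V(2,+2) = exp(-r*dt) * [p_u*17.169954 + p_m*9.879727 + p_d*4.687704] = 9.969757
  V(1,-1) = exp(-r*dt) * [p_u*1.370420 + p_m*0.151582 + p_d*0.000000] = 0.309762
  V(1,+0) = exp(-r*dt) * [p_u*4.777902 + p_m*1.370420 + p_d*0.151582] = 1.661785
  V(1,+1) = exp(-r*dt) * [p_u*9.969757 + p_m*4.777902 + p_d*1.370420] = 4.918302
  V(0,+0) = exp(-r*dt) * [p_u*4.918302 + p_m*1.661785 + p_d*0.309762] = 1.903289


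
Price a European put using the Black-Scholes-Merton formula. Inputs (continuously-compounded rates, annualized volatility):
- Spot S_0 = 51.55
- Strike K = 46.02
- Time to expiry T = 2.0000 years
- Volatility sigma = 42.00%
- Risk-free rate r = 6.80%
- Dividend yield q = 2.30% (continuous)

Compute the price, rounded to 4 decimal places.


d1 = (ln(S/K) + (r - q + 0.5*sigma^2) * T) / (sigma * sqrt(T)) = 0.63955473
d2 = d1 - sigma * sqrt(T) = 0.04558503
exp(-rT) = 0.87284263; exp(-qT) = 0.95504196
P = K * exp(-rT) * N(-d2) - S_0 * exp(-qT) * N(-d1)
N(-d1) = 0.26123106; N(-d2) = 0.48182050
P = 46.0200 * 0.87284263 * 0.48182050 - 51.5500 * 0.95504196 * 0.26123106 = 6.4928

Answer: Price = 6.4928


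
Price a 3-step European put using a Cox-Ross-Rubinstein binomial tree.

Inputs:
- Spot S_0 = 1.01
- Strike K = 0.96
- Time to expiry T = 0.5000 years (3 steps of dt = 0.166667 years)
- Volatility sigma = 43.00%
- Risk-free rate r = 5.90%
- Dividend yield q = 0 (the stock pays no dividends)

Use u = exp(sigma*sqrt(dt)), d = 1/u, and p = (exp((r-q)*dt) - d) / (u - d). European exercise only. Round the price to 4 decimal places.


dt = T/N = 0.166667
u = exp(sigma*sqrt(dt)) = 1.191898; d = 1/u = 0.838998
p = (exp((r-q)*dt) - d) / (u - d) = 0.484228
Discount per step: exp(-r*dt) = 0.990215
Stock lattice S(k, i) with i counting down-moves:
  k=0: S(0,0) = 1.0100
  k=1: S(1,0) = 1.2038; S(1,1) = 0.8474
  k=2: S(2,0) = 1.4348; S(2,1) = 1.0100; S(2,2) = 0.7110
  k=3: S(3,0) = 1.7102; S(3,1) = 1.2038; S(3,2) = 0.8474; S(3,3) = 0.5965
Terminal payoffs V(N, i) = max(K - S_T, 0):
  V(3,0) = 0.000000; V(3,1) = 0.000000; V(3,2) = 0.112612; V(3,3) = 0.363508
Backward induction: V(k, i) = exp(-r*dt) * [p * V(k+1, i) + (1-p) * V(k+1, i+1)].
  V(2,0) = exp(-r*dt) * [p*0.000000 + (1-p)*0.000000] = 0.000000
  V(2,1) = exp(-r*dt) * [p*0.000000 + (1-p)*0.112612] = 0.057514
  V(2,2) = exp(-r*dt) * [p*0.112612 + (1-p)*0.363508] = 0.239649
  V(1,0) = exp(-r*dt) * [p*0.000000 + (1-p)*0.057514] = 0.029374
  V(1,1) = exp(-r*dt) * [p*0.057514 + (1-p)*0.239649] = 0.149972
  V(0,0) = exp(-r*dt) * [p*0.029374 + (1-p)*0.149972] = 0.090679

Answer: Price = V(0,0) = 0.0907


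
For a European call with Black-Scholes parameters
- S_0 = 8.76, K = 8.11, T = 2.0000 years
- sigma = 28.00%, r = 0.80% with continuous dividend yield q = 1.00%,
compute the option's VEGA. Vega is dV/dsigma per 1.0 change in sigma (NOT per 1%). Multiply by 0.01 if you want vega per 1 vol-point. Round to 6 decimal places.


d1 = 0.3825903185; d2 = -0.0133894790
phi(d1) = 0.3707874806; exp(-qT) = 0.9801986733; exp(-rT) = 0.9841273201
Vega = S * exp(-qT) * phi(d1) * sqrt(T) = 8.7600 * 0.9801986733 * 0.3707874806 * 1.4142135624 = 4.502547

Answer: Vega = 4.502547


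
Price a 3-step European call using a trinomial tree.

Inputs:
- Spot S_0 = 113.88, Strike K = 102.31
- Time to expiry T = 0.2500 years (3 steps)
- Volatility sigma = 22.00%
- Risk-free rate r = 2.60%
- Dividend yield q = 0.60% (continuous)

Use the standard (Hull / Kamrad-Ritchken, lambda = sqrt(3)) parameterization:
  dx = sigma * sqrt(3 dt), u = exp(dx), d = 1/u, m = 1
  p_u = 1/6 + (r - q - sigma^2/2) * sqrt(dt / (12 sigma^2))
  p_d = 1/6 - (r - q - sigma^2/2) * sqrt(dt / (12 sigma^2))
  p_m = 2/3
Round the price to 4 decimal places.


Answer: Price = V(0,0) = 12.8424

Derivation:
dt = T/N = 0.083333; dx = sigma*sqrt(3*dt) = 0.110000
u = exp(dx) = 1.116278; d = 1/u = 0.895834
p_u = 0.165076, p_m = 0.666667, p_d = 0.168258
Discount per step: exp(-r*dt) = 0.997836
Stock lattice S(k, j) with j the centered position index:
  k=0: S(0,+0) = 113.8800
  k=1: S(1,-1) = 102.0176; S(1,+0) = 113.8800; S(1,+1) = 127.1217
  k=2: S(2,-2) = 91.3908; S(2,-1) = 102.0176; S(2,+0) = 113.8800; S(2,+1) = 127.1217; S(2,+2) = 141.9032
  k=3: S(3,-3) = 81.8710; S(3,-2) = 91.3908; S(3,-1) = 102.0176; S(3,+0) = 113.8800; S(3,+1) = 127.1217; S(3,+2) = 141.9032; S(3,+3) = 158.4035
Terminal payoffs V(N, j) = max(S_T - K, 0):
  V(3,-3) = 0.000000; V(3,-2) = 0.000000; V(3,-1) = 0.000000; V(3,+0) = 11.570000; V(3,+1) = 24.811747; V(3,+2) = 39.593218; V(3,+3) = 56.093450
Backward induction: V(k, j) = exp(-r*dt) * [p_u * V(k+1, j+1) + p_m * V(k+1, j) + p_d * V(k+1, j-1)]
  V(2,-2) = exp(-r*dt) * [p_u*0.000000 + p_m*0.000000 + p_d*0.000000] = 0.000000
  V(2,-1) = exp(-r*dt) * [p_u*11.570000 + p_m*0.000000 + p_d*0.000000] = 1.905793
  V(2,+0) = exp(-r*dt) * [p_u*24.811747 + p_m*11.570000 + p_d*0.000000] = 11.783592
  V(2,+1) = exp(-r*dt) * [p_u*39.593218 + p_m*24.811747 + p_d*11.570000] = 24.969626
  V(2,+2) = exp(-r*dt) * [p_u*56.093450 + p_m*39.593218 + p_d*24.811747] = 39.743707
  V(1,-1) = exp(-r*dt) * [p_u*11.783592 + p_m*1.905793 + p_d*0.000000] = 3.208754
  V(1,+0) = exp(-r*dt) * [p_u*24.969626 + p_m*11.783592 + p_d*1.905793] = 12.271655
  V(1,+1) = exp(-r*dt) * [p_u*39.743707 + p_m*24.969626 + p_d*11.783592] = 25.135299
  V(0,+0) = exp(-r*dt) * [p_u*25.135299 + p_m*12.271655 + p_d*3.208754] = 12.842374


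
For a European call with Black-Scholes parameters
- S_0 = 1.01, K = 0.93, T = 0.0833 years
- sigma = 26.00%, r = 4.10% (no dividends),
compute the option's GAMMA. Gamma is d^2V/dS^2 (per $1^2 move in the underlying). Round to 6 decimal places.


Answer: Gamma = 2.615423

Derivation:
d1 = 1.1827191611; d2 = 1.1076786388
phi(d1) = 0.1982253349; exp(-qT) = 1.0000000000; exp(-rT) = 0.9965905255
Gamma = exp(-qT) * phi(d1) / (S * sigma * sqrt(T)) = 1.0000000000 * 0.1982253349 / (1.0100 * 0.2600 * 0.2886173938) = 2.615423


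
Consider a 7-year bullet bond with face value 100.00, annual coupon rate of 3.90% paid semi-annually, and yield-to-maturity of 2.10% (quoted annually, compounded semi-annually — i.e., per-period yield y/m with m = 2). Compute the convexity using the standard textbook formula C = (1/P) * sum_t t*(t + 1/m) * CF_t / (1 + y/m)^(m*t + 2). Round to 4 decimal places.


Answer: Convexity = 44.0632

Derivation:
Coupon per period c = face * coupon_rate / m = 1.950000
Periods per year m = 2; per-period yield y/m = 0.010500
Number of cashflows N = 14
Cashflows (t years, CF_t, discount factor 1/(1+y/m)^(m*t), PV):
  t = 0.5000: CF_t = 1.950000, DF = 0.989609, PV = 1.929738
  t = 1.0000: CF_t = 1.950000, DF = 0.979326, PV = 1.909686
  t = 1.5000: CF_t = 1.950000, DF = 0.969150, PV = 1.889843
  t = 2.0000: CF_t = 1.950000, DF = 0.959080, PV = 1.870206
  t = 2.5000: CF_t = 1.950000, DF = 0.949114, PV = 1.850772
  t = 3.0000: CF_t = 1.950000, DF = 0.939252, PV = 1.831541
  t = 3.5000: CF_t = 1.950000, DF = 0.929492, PV = 1.812510
  t = 4.0000: CF_t = 1.950000, DF = 0.919834, PV = 1.793676
  t = 4.5000: CF_t = 1.950000, DF = 0.910276, PV = 1.775038
  t = 5.0000: CF_t = 1.950000, DF = 0.900818, PV = 1.756594
  t = 5.5000: CF_t = 1.950000, DF = 0.891457, PV = 1.738342
  t = 6.0000: CF_t = 1.950000, DF = 0.882194, PV = 1.720279
  t = 6.5000: CF_t = 1.950000, DF = 0.873027, PV = 1.702403
  t = 7.0000: CF_t = 101.950000, DF = 0.863956, PV = 88.080299
Price P = sum_t PV_t = 111.660927
Convexity numerator sum_t t*(t + 1/m) * CF_t / (1+y/m)^(m*t + 2):
  t = 0.5000: term = 0.944921
  t = 1.0000: term = 2.805308
  t = 1.5000: term = 5.552317
  t = 2.0000: term = 9.157706
  t = 2.5000: term = 13.593824
  t = 3.0000: term = 18.833601
  t = 3.5000: term = 24.850537
  t = 4.0000: term = 31.618695
  t = 4.5000: term = 39.112685
  t = 5.0000: term = 47.307663
  t = 5.5000: term = 56.179312
  t = 6.0000: term = 65.703842
  t = 6.5000: term = 75.857974
  t = 7.0000: term = 4528.615492
Convexity = (1/P) * sum = 4920.133879 / 111.660927 = 44.063165


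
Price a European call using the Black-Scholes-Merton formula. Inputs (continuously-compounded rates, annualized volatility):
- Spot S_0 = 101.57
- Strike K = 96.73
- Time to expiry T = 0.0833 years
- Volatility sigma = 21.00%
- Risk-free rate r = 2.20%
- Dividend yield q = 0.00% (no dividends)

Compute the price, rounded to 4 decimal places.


d1 = (ln(S/K) + (r - q + 0.5*sigma^2) * T) / (sigma * sqrt(T)) = 0.86609948
d2 = d1 - sigma * sqrt(T) = 0.80548983
exp(-rT) = 0.99816908; exp(-qT) = 1.00000000
C = S_0 * exp(-qT) * N(d1) - K * exp(-rT) * N(d2)
N(d1) = 0.80678220; N(d2) = 0.78973146
C = 101.5700 * 1.00000000 * 0.80678220 - 96.7300 * 0.99816908 * 0.78973146 = 5.6940

Answer: Price = 5.6940


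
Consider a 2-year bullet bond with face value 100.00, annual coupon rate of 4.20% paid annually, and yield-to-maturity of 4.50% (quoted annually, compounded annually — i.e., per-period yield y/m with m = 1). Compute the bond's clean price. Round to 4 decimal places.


Answer: Price = 99.4382

Derivation:
Coupon per period c = face * coupon_rate / m = 4.200000
Periods per year m = 1; per-period yield y/m = 0.045000
Number of cashflows N = 2
Cashflows (t years, CF_t, discount factor 1/(1+y/m)^(m*t), PV):
  t = 1.0000: CF_t = 4.200000, DF = 0.956938, PV = 4.019139
  t = 2.0000: CF_t = 104.200000, DF = 0.915730, PV = 95.419061
Price P = sum_t PV_t = 99.438200


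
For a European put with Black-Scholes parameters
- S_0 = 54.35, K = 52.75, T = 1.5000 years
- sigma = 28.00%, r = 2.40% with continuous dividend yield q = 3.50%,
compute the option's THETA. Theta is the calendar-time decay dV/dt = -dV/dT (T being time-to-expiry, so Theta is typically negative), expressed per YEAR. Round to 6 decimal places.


Answer: Theta = -2.377300

Derivation:
d1 = 0.2104836073; d2 = -0.1324449566
phi(d1) = 0.3902022019; exp(-qT) = 0.9488543211; exp(-rT) = 0.9646402935
Theta = -S*exp(-qT)*phi(d1)*sigma/(2*sqrt(T)) + r*K*exp(-rT)*N(-d2) - q*S*exp(-qT)*N(-d1)
N(-d1) = 0.4166451223; N(-d2) = 0.5526838212; sqrt(T) = 1.2247448714
Term 1 = -54.3500 * 0.9488543211 * 0.3902022019 * 0.2800 / (2 * 1.2247448714) = -2.3002297181
Term 2 = 0.0240 * 52.7500 * 0.9646402935 * 0.5526838212 = 0.6749566117
Term 3 = -0.0350 * 54.3500 * 0.9488543211 * 0.4166451223 = -0.7520270018
Theta = -2.3002297181 + (0.6749566117) + (-0.7520270018) = -2.377300


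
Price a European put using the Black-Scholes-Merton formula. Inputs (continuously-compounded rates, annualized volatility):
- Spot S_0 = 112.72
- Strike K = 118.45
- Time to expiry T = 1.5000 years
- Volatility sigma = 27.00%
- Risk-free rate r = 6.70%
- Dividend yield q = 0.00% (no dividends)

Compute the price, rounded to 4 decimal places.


Answer: Price = 11.8068

Derivation:
d1 = (ln(S/K) + (r - q + 0.5*sigma^2) * T) / (sigma * sqrt(T)) = 0.31931348
d2 = d1 - sigma * sqrt(T) = -0.01136764
exp(-rT) = 0.90438511; exp(-qT) = 1.00000000
P = K * exp(-rT) * N(-d2) - S_0 * exp(-qT) * N(-d1)
N(-d1) = 0.37474441; N(-d2) = 0.50453493
P = 118.4500 * 0.90438511 * 0.50453493 - 112.7200 * 1.00000000 * 0.37474441 = 11.8068


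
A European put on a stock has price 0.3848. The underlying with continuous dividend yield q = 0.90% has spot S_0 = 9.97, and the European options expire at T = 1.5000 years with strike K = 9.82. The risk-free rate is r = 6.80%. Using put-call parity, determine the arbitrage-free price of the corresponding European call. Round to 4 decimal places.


Put-call parity: C - P = S_0 * exp(-qT) - K * exp(-rT).
S_0 * exp(-qT) = 9.9700 * 0.98659072 = 9.83630944
K * exp(-rT) = 9.8200 * 0.90302955 = 8.86775020
C = P + S*exp(-qT) - K*exp(-rT)
C = 0.3848 + 9.83630944 - 8.86775020 = 1.3534

Answer: Call price = 1.3534


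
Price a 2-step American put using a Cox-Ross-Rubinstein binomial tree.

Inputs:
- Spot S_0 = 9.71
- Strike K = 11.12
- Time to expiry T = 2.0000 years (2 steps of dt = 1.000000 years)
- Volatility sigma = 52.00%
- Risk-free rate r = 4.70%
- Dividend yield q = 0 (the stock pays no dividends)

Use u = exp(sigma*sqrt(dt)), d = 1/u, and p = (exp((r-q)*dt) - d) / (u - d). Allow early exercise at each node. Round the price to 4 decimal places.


dt = T/N = 1.000000
u = exp(sigma*sqrt(dt)) = 1.682028; d = 1/u = 0.594521
p = (exp((r-q)*dt) - d) / (u - d) = 0.417102
Discount per step: exp(-r*dt) = 0.954087
Stock lattice S(k, i) with i counting down-moves:
  k=0: S(0,0) = 9.7100
  k=1: S(1,0) = 16.3325; S(1,1) = 5.7728
  k=2: S(2,0) = 27.4717; S(2,1) = 9.7100; S(2,2) = 3.4320
Terminal payoffs V(N, i) = max(K - S_T, 0):
  V(2,0) = 0.000000; V(2,1) = 1.410000; V(2,2) = 7.687955
Backward induction: V(k, i) = exp(-r*dt) * [p * V(k+1, i) + (1-p) * V(k+1, i+1)]; then take max(V_cont, immediate exercise) for American.
  V(1,0) = exp(-r*dt) * [p*0.000000 + (1-p)*1.410000] = 0.784151; exercise = 0.000000; V(1,0) = max -> 0.784151
  V(1,1) = exp(-r*dt) * [p*1.410000 + (1-p)*7.687955] = 4.836657; exercise = 5.347205; V(1,1) = max -> 5.347205
  V(0,0) = exp(-r*dt) * [p*0.784151 + (1-p)*5.347205] = 3.285826; exercise = 1.410000; V(0,0) = max -> 3.285826

Answer: Price = V(0,0) = 3.2858


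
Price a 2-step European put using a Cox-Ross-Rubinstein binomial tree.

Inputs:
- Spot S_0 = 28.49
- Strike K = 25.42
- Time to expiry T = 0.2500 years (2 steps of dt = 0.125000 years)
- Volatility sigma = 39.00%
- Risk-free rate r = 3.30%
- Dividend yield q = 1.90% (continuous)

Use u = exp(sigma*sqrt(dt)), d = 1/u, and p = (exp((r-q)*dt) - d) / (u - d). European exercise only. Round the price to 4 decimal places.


Answer: Price = V(0,0) = 1.0500

Derivation:
dt = T/N = 0.125000
u = exp(sigma*sqrt(dt)) = 1.147844; d = 1/u = 0.871198
p = (exp((r-q)*dt) - d) / (u - d) = 0.471914
Discount per step: exp(-r*dt) = 0.995883
Stock lattice S(k, i) with i counting down-moves:
  k=0: S(0,0) = 28.4900
  k=1: S(1,0) = 32.7021; S(1,1) = 24.8204
  k=2: S(2,0) = 37.5369; S(2,1) = 28.4900; S(2,2) = 21.6235
Terminal payoffs V(N, i) = max(K - S_T, 0):
  V(2,0) = 0.000000; V(2,1) = 0.000000; V(2,2) = 3.796482
Backward induction: V(k, i) = exp(-r*dt) * [p * V(k+1, i) + (1-p) * V(k+1, i+1)].
  V(1,0) = exp(-r*dt) * [p*0.000000 + (1-p)*0.000000] = 0.000000
  V(1,1) = exp(-r*dt) * [p*0.000000 + (1-p)*3.796482] = 1.996615
  V(0,0) = exp(-r*dt) * [p*0.000000 + (1-p)*1.996615] = 1.050043


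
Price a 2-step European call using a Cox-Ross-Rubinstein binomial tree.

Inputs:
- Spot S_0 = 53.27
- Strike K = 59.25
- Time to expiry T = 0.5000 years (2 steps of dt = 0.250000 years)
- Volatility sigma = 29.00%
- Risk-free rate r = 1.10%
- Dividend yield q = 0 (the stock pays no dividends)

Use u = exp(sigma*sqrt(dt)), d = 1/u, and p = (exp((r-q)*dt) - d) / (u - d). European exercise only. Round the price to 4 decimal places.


dt = T/N = 0.250000
u = exp(sigma*sqrt(dt)) = 1.156040; d = 1/u = 0.865022
p = (exp((r-q)*dt) - d) / (u - d) = 0.473276
Discount per step: exp(-r*dt) = 0.997254
Stock lattice S(k, i) with i counting down-moves:
  k=0: S(0,0) = 53.2700
  k=1: S(1,0) = 61.5822; S(1,1) = 46.0797
  k=2: S(2,0) = 71.1915; S(2,1) = 53.2700; S(2,2) = 39.8600
Terminal payoffs V(N, i) = max(S_T - K, 0):
  V(2,0) = 11.941492; V(2,1) = 0.000000; V(2,2) = 0.000000
Backward induction: V(k, i) = exp(-r*dt) * [p * V(k+1, i) + (1-p) * V(k+1, i+1)].
  V(1,0) = exp(-r*dt) * [p*11.941492 + (1-p)*0.000000] = 5.636101
  V(1,1) = exp(-r*dt) * [p*0.000000 + (1-p)*0.000000] = 0.000000
  V(0,0) = exp(-r*dt) * [p*5.636101 + (1-p)*0.000000] = 2.660106

Answer: Price = V(0,0) = 2.6601


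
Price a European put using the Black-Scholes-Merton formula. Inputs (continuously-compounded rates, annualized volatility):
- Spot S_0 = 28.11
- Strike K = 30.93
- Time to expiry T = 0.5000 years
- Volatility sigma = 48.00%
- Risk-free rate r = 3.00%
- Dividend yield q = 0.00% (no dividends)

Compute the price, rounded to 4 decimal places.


d1 = (ln(S/K) + (r - q + 0.5*sigma^2) * T) / (sigma * sqrt(T)) = -0.06776794
d2 = d1 - sigma * sqrt(T) = -0.40717920
exp(-rT) = 0.98511194; exp(-qT) = 1.00000000
P = K * exp(-rT) * N(-d2) - S_0 * exp(-qT) * N(-d1)
N(-d1) = 0.52701482; N(-d2) = 0.65806181
P = 30.9300 * 0.98511194 * 0.65806181 - 28.1100 * 1.00000000 * 0.52701482 = 5.2364

Answer: Price = 5.2364


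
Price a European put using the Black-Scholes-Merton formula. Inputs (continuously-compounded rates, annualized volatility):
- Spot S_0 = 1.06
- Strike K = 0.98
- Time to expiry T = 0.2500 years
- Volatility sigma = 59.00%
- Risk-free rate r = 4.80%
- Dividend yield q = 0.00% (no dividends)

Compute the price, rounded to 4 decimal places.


d1 = (ln(S/K) + (r - q + 0.5*sigma^2) * T) / (sigma * sqrt(T)) = 0.45418344
d2 = d1 - sigma * sqrt(T) = 0.15918344
exp(-rT) = 0.98807171; exp(-qT) = 1.00000000
P = K * exp(-rT) * N(-d2) - S_0 * exp(-qT) * N(-d1)
N(-d1) = 0.32484840; N(-d2) = 0.43676217
P = 0.9800 * 0.98807171 * 0.43676217 - 1.0600 * 1.00000000 * 0.32484840 = 0.0786

Answer: Price = 0.0786


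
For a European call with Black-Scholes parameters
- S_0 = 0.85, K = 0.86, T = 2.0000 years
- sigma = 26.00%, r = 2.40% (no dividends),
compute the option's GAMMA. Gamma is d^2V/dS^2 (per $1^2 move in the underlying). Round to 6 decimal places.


d1 = 0.2825815188; d2 = -0.0851140075
phi(d1) = 0.3833278347; exp(-qT) = 1.0000000000; exp(-rT) = 0.9531337871
Gamma = exp(-qT) * phi(d1) / (S * sigma * sqrt(T)) = 1.0000000000 * 0.3833278347 / (0.8500 * 0.2600 * 1.4142135624) = 1.226487

Answer: Gamma = 1.226487


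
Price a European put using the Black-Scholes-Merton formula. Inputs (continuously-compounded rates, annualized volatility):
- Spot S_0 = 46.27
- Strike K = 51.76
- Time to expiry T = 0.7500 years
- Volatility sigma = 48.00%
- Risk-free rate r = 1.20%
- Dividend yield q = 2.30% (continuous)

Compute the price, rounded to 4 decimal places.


d1 = (ln(S/K) + (r - q + 0.5*sigma^2) * T) / (sigma * sqrt(T)) = -0.08172837
d2 = d1 - sigma * sqrt(T) = -0.49742057
exp(-rT) = 0.99104038; exp(-qT) = 0.98289793
P = K * exp(-rT) * N(-d2) - S_0 * exp(-qT) * N(-d1)
N(-d1) = 0.53256864; N(-d2) = 0.69055375
P = 51.7600 * 0.99104038 * 0.69055375 - 46.2700 * 0.98289793 * 0.53256864 = 11.2023

Answer: Price = 11.2023


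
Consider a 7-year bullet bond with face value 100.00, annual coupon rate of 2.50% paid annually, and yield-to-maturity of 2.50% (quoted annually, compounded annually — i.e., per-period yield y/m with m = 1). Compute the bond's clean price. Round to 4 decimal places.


Answer: Price = 100.0000

Derivation:
Coupon per period c = face * coupon_rate / m = 2.500000
Periods per year m = 1; per-period yield y/m = 0.025000
Number of cashflows N = 7
Cashflows (t years, CF_t, discount factor 1/(1+y/m)^(m*t), PV):
  t = 1.0000: CF_t = 2.500000, DF = 0.975610, PV = 2.439024
  t = 2.0000: CF_t = 2.500000, DF = 0.951814, PV = 2.379536
  t = 3.0000: CF_t = 2.500000, DF = 0.928599, PV = 2.321499
  t = 4.0000: CF_t = 2.500000, DF = 0.905951, PV = 2.264877
  t = 5.0000: CF_t = 2.500000, DF = 0.883854, PV = 2.209636
  t = 6.0000: CF_t = 2.500000, DF = 0.862297, PV = 2.155742
  t = 7.0000: CF_t = 102.500000, DF = 0.841265, PV = 86.229687
Price P = sum_t PV_t = 100.000000


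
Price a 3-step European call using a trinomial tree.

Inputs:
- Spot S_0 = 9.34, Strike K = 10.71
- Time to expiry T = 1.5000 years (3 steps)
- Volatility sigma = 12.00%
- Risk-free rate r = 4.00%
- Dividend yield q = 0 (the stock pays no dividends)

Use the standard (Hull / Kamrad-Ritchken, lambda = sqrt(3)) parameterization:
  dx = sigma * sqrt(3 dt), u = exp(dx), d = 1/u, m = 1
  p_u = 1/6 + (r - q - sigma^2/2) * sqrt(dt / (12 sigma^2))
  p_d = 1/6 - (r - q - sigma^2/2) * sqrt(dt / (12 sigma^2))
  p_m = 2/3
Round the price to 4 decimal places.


dt = T/N = 0.500000; dx = sigma*sqrt(3*dt) = 0.146969
u = exp(dx) = 1.158319; d = 1/u = 0.863320
p_u = 0.222461, p_m = 0.666667, p_d = 0.110873
Discount per step: exp(-r*dt) = 0.980199
Stock lattice S(k, j) with j the centered position index:
  k=0: S(0,+0) = 9.3400
  k=1: S(1,-1) = 8.0634; S(1,+0) = 9.3400; S(1,+1) = 10.8187
  k=2: S(2,-2) = 6.9613; S(2,-1) = 8.0634; S(2,+0) = 9.3400; S(2,+1) = 10.8187; S(2,+2) = 12.5315
  k=3: S(3,-3) = 6.0098; S(3,-2) = 6.9613; S(3,-1) = 8.0634; S(3,+0) = 9.3400; S(3,+1) = 10.8187; S(3,+2) = 12.5315; S(3,+3) = 14.5155
Terminal payoffs V(N, j) = max(S_T - K, 0):
  V(3,-3) = 0.000000; V(3,-2) = 0.000000; V(3,-1) = 0.000000; V(3,+0) = 0.000000; V(3,+1) = 0.108695; V(3,+2) = 1.821494; V(3,+3) = 3.805462
Backward induction: V(k, j) = exp(-r*dt) * [p_u * V(k+1, j+1) + p_m * V(k+1, j) + p_d * V(k+1, j-1)]
  V(2,-2) = exp(-r*dt) * [p_u*0.000000 + p_m*0.000000 + p_d*0.000000] = 0.000000
  V(2,-1) = exp(-r*dt) * [p_u*0.000000 + p_m*0.000000 + p_d*0.000000] = 0.000000
  V(2,+0) = exp(-r*dt) * [p_u*0.108695 + p_m*0.000000 + p_d*0.000000] = 0.023702
  V(2,+1) = exp(-r*dt) * [p_u*1.821494 + p_m*0.108695 + p_d*0.000000] = 0.468215
  V(2,+2) = exp(-r*dt) * [p_u*3.805462 + p_m*1.821494 + p_d*0.108695] = 2.031899
  V(1,-1) = exp(-r*dt) * [p_u*0.023702 + p_m*0.000000 + p_d*0.000000] = 0.005168
  V(1,+0) = exp(-r*dt) * [p_u*0.468215 + p_m*0.023702 + p_d*0.000000] = 0.117585
  V(1,+1) = exp(-r*dt) * [p_u*2.031899 + p_m*0.468215 + p_d*0.023702] = 0.751605
  V(0,+0) = exp(-r*dt) * [p_u*0.751605 + p_m*0.117585 + p_d*0.005168] = 0.241291

Answer: Price = V(0,0) = 0.2413


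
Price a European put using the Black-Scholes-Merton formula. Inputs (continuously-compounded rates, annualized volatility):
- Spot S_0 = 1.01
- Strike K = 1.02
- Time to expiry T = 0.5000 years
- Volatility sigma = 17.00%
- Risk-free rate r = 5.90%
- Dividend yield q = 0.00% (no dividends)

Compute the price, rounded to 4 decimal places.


d1 = (ln(S/K) + (r - q + 0.5*sigma^2) * T) / (sigma * sqrt(T)) = 0.22355142
d2 = d1 - sigma * sqrt(T) = 0.10334327
exp(-rT) = 0.97093088; exp(-qT) = 1.00000000
P = K * exp(-rT) * N(-d2) - S_0 * exp(-qT) * N(-d1)
N(-d1) = 0.41155318; N(-d2) = 0.45884527
P = 1.0200 * 0.97093088 * 0.45884527 - 1.0100 * 1.00000000 * 0.41155318 = 0.0387

Answer: Price = 0.0387


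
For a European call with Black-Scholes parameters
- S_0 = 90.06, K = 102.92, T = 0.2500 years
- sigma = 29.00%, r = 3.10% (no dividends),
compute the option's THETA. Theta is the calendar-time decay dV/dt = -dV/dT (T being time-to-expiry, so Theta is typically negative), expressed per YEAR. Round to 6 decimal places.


Answer: Theta = -8.148757

Derivation:
d1 = -0.7945749830; d2 = -0.9395749830
phi(d1) = 0.2909472688; exp(-qT) = 1.0000000000; exp(-rT) = 0.9922799538
Theta = -S*exp(-qT)*phi(d1)*sigma/(2*sqrt(T)) - r*K*exp(-rT)*N(d2) + q*S*exp(-qT)*N(d1)
N(d1) = 0.2134303877; N(d2) = 0.1737178068; sqrt(T) = 0.5000000000
Term 1 = -90.0600 * 1.0000000000 * 0.2909472688 * 0.2900 / (2 * 0.5000000000) = -7.5987861982
Term 2 = -0.0310 * 102.9200 * 0.9922799538 * 0.1737178068 = -0.5499713003
Term 3 = 0 (no dividend yield, q = 0)
Theta = -7.5987861982 + (-0.5499713003) + (0.0000000000) = -8.148757


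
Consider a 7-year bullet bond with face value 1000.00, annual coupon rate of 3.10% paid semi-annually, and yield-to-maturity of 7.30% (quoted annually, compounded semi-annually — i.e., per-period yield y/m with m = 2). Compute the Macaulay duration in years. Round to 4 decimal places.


Answer: Macaulay duration = 6.2325 years

Derivation:
Coupon per period c = face * coupon_rate / m = 15.500000
Periods per year m = 2; per-period yield y/m = 0.036500
Number of cashflows N = 14
Cashflows (t years, CF_t, discount factor 1/(1+y/m)^(m*t), PV):
  t = 0.5000: CF_t = 15.500000, DF = 0.964785, PV = 14.954173
  t = 1.0000: CF_t = 15.500000, DF = 0.930811, PV = 14.427567
  t = 1.5000: CF_t = 15.500000, DF = 0.898033, PV = 13.919505
  t = 2.0000: CF_t = 15.500000, DF = 0.866409, PV = 13.429334
  t = 2.5000: CF_t = 15.500000, DF = 0.835898, PV = 12.956424
  t = 3.0000: CF_t = 15.500000, DF = 0.806462, PV = 12.500168
  t = 3.5000: CF_t = 15.500000, DF = 0.778063, PV = 12.059979
  t = 4.0000: CF_t = 15.500000, DF = 0.750664, PV = 11.635291
  t = 4.5000: CF_t = 15.500000, DF = 0.724230, PV = 11.225558
  t = 5.0000: CF_t = 15.500000, DF = 0.698726, PV = 10.830254
  t = 5.5000: CF_t = 15.500000, DF = 0.674121, PV = 10.448870
  t = 6.0000: CF_t = 15.500000, DF = 0.650382, PV = 10.080917
  t = 6.5000: CF_t = 15.500000, DF = 0.627479, PV = 9.725920
  t = 7.0000: CF_t = 1015.500000, DF = 0.605382, PV = 614.765713
Price P = sum_t PV_t = 772.959672
Macaulay numerator sum_t t * PV_t:
  t * PV_t at t = 0.5000: 7.477086
  t * PV_t at t = 1.0000: 14.427567
  t * PV_t at t = 1.5000: 20.879257
  t * PV_t at t = 2.0000: 26.858668
  t * PV_t at t = 2.5000: 32.391061
  t * PV_t at t = 3.0000: 37.500505
  t * PV_t at t = 3.5000: 42.209927
  t * PV_t at t = 4.0000: 46.541164
  t * PV_t at t = 4.5000: 50.515011
  t * PV_t at t = 5.0000: 54.151269
  t * PV_t at t = 5.5000: 57.468785
  t * PV_t at t = 6.0000: 60.485499
  t * PV_t at t = 6.5000: 63.218483
  t * PV_t at t = 7.0000: 4303.359990
Macaulay duration D = (sum_t t * PV_t) / P = 4817.484272 / 772.959672 = 6.232517


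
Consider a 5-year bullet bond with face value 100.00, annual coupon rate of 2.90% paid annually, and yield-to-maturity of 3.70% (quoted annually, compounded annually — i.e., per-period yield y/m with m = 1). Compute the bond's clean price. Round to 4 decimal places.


Coupon per period c = face * coupon_rate / m = 2.900000
Periods per year m = 1; per-period yield y/m = 0.037000
Number of cashflows N = 5
Cashflows (t years, CF_t, discount factor 1/(1+y/m)^(m*t), PV):
  t = 1.0000: CF_t = 2.900000, DF = 0.964320, PV = 2.796528
  t = 2.0000: CF_t = 2.900000, DF = 0.929913, PV = 2.696749
  t = 3.0000: CF_t = 2.900000, DF = 0.896734, PV = 2.600529
  t = 4.0000: CF_t = 2.900000, DF = 0.864739, PV = 2.507743
  t = 5.0000: CF_t = 102.900000, DF = 0.833885, PV = 85.806778
Price P = sum_t PV_t = 96.408327

Answer: Price = 96.4083


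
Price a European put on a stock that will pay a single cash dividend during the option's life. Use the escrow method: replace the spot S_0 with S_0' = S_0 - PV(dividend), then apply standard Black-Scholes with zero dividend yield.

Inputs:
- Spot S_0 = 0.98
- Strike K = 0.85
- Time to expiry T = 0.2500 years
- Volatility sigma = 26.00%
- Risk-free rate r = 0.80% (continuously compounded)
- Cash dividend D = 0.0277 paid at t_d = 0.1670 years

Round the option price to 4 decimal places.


PV(D) = D * exp(-r * t_d) = 0.0277 * 0.99866489 = 0.02766302
S_0' = S_0 - PV(D) = 0.9800 - 0.02766302 = 0.95233698
d1 = (ln(S_0'/K) + (r + sigma^2/2)*T) / (sigma*sqrt(T)) = 0.95486612
d2 = d1 - sigma*sqrt(T) = 0.82486612
exp(-rT) = 0.99800200
N(-d1) = 0.16982270; N(-d2) = 0.20472380
P = K * exp(-rT) * N(-d2) - S_0' * N(-d1) = 0.8500 * 0.99800200 * 0.20472380 - 0.95233698 * 0.16982270 = 0.0119

Answer: Price = 0.0119


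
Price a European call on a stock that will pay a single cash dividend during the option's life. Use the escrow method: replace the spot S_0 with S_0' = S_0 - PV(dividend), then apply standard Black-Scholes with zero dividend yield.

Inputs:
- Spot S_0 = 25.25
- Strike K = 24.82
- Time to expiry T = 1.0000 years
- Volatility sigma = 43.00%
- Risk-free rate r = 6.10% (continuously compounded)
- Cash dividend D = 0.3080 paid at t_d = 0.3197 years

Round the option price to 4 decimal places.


Answer: Price = 4.9572

Derivation:
PV(D) = D * exp(-r * t_d) = 0.3080 * 0.98068723 = 0.30205167
S_0' = S_0 - PV(D) = 25.2500 - 0.30205167 = 24.94794833
d1 = (ln(S_0'/K) + (r + sigma^2/2)*T) / (sigma*sqrt(T)) = 0.36881816
d2 = d1 - sigma*sqrt(T) = -0.06118184
exp(-rT) = 0.94082324
N(d1) = 0.64386837; N(d2) = 0.47560720
C = S_0' * N(d1) - K * exp(-rT) * N(d2) = 24.94794833 * 0.64386837 - 24.8200 * 0.94082324 * 0.47560720 = 4.9572


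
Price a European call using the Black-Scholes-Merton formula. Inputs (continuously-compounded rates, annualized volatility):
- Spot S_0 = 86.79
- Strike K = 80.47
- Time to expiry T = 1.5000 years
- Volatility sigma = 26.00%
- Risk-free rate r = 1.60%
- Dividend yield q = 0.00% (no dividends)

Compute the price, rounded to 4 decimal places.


Answer: Price = 15.0755

Derivation:
d1 = (ln(S/K) + (r - q + 0.5*sigma^2) * T) / (sigma * sqrt(T)) = 0.47201970
d2 = d1 - sigma * sqrt(T) = 0.15358603
exp(-rT) = 0.97628571; exp(-qT) = 1.00000000
C = S_0 * exp(-qT) * N(d1) - K * exp(-rT) * N(d2)
N(d1) = 0.68154364; N(d2) = 0.56103192
C = 86.7900 * 1.00000000 * 0.68154364 - 80.4700 * 0.97628571 * 0.56103192 = 15.0755
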